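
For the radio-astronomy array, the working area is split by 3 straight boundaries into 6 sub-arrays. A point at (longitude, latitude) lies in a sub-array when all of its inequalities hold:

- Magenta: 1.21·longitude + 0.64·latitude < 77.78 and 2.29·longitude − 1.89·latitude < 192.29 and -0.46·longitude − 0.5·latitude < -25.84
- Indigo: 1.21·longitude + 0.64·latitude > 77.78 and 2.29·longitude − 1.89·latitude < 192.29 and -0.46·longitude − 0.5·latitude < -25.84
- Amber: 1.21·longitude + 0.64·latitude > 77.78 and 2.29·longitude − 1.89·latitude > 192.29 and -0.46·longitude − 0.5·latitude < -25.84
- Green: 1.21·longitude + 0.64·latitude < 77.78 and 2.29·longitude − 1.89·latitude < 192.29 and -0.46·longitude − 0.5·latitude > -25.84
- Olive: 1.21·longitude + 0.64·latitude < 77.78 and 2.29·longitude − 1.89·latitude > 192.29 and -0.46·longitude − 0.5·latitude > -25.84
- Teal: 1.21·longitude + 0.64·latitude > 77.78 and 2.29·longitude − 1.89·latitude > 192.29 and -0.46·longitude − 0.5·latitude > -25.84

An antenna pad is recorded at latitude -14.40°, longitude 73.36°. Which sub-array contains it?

Amber

1.21·73.36 + 0.64·-14.40 = 79.550, which is > 77.78
2.29·73.36 − 1.89·-14.40 = 195.210, which is > 192.29
-0.46·73.36 − 0.5·-14.40 = -26.546, which is < -25.84
This sign pattern matches Amber.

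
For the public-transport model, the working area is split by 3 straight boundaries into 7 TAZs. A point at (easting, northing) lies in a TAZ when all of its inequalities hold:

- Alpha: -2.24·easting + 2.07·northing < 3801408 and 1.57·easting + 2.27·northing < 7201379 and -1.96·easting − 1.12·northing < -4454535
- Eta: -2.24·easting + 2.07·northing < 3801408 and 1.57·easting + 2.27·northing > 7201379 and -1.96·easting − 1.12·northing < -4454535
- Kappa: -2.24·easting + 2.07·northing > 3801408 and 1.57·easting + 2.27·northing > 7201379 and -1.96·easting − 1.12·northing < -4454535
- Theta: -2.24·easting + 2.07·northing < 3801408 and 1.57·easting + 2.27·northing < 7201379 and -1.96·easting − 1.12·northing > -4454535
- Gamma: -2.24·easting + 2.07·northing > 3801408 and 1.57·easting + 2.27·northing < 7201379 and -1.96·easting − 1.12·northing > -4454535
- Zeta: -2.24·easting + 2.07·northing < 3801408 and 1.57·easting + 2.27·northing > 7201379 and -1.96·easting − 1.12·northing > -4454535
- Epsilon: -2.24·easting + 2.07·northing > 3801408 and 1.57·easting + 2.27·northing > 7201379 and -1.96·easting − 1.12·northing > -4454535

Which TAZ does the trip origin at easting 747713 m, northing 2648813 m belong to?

Gamma

-2.24·747713 + 2.07·2648813 = 3808165.790, which is > 3801408
1.57·747713 + 2.27·2648813 = 7186714.920, which is < 7201379
-1.96·747713 − 1.12·2648813 = -4432188.040, which is > -4454535
This sign pattern matches Gamma.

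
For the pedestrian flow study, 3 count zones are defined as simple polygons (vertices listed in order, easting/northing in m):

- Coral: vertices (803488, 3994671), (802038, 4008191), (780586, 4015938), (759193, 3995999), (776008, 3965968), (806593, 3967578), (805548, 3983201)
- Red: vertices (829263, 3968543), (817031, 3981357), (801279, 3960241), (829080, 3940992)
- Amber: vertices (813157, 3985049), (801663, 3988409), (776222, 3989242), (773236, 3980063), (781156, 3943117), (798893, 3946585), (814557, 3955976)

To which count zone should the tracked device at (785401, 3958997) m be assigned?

Cast a ray rightward from (785401, 3958997). For each polygon, the edges (by vertex number in listed order) whose endpoints lie on opposite sides of northing = 3958997, where each meets that height, and whether that is right or left of the point:
Coral: no edge straddles that height → 0 crossings.
Red: 3–4 at easting≈803075.7 (right), 4–1 at easting≈829199.6 (right) → 2 crossings.
Amber: 4–5 at easting≈777751.9 (left), 7–1 at easting≈814411.5 (right) → 1 crossing.
Only Amber has an odd count, so the point is inside Amber.

Amber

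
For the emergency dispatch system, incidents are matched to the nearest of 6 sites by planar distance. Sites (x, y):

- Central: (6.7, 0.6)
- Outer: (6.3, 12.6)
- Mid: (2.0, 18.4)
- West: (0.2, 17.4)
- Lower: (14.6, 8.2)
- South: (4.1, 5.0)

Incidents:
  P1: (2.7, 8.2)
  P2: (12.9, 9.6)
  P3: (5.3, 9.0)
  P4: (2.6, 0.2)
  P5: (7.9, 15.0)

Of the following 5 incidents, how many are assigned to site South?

P1 → South
P2 → Lower
P3 → Outer
P4 → Central
P5 → Outer
1 of the 5 goes to South.

1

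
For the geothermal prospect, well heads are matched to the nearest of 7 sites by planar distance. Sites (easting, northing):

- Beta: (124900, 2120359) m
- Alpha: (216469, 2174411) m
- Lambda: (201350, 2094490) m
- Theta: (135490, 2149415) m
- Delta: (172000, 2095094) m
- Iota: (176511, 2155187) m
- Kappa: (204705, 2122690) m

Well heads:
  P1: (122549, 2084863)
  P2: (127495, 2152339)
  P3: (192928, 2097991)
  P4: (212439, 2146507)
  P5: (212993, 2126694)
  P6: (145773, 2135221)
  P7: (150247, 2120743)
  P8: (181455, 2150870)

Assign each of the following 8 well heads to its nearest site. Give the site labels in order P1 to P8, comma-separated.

Beta, Theta, Lambda, Kappa, Kappa, Theta, Beta, Iota

P1 → Beta (d²=1265493217.00)
P2 → Theta (d²=72469801.00)
P3 → Lambda (d²=83187085.00)
P4 → Kappa (d²=627064245.00)
P5 → Kappa (d²=84722960.00)
P6 → Theta (d²=307209725.00)
P7 → Beta (d²=642617865.00)
P8 → Iota (d²=43079625.00)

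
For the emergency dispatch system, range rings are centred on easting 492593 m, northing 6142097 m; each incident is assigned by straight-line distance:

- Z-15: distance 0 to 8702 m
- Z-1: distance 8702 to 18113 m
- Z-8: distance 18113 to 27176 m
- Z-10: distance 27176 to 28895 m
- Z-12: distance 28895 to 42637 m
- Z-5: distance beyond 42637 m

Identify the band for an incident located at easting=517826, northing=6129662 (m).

Z-10

Distance = √((517826−492593)² + (6129662−6142097)²) = √(636704289.000 + 154629225.000) = 28130.651 m.
27176 ≤ 28130.651 < 28895 → Z-10.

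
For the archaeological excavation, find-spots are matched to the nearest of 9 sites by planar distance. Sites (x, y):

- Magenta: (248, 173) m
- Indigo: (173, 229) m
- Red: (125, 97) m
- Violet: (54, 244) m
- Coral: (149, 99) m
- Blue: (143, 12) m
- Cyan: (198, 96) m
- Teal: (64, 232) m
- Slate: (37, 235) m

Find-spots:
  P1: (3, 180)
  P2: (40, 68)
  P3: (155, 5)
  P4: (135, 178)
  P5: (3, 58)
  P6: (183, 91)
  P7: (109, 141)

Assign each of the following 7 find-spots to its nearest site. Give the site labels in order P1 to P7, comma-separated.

Slate, Red, Blue, Indigo, Red, Cyan, Red

P1 → Slate (d²=4181.00)
P2 → Red (d²=8066.00)
P3 → Blue (d²=193.00)
P4 → Indigo (d²=4045.00)
P5 → Red (d²=16405.00)
P6 → Cyan (d²=250.00)
P7 → Red (d²=2192.00)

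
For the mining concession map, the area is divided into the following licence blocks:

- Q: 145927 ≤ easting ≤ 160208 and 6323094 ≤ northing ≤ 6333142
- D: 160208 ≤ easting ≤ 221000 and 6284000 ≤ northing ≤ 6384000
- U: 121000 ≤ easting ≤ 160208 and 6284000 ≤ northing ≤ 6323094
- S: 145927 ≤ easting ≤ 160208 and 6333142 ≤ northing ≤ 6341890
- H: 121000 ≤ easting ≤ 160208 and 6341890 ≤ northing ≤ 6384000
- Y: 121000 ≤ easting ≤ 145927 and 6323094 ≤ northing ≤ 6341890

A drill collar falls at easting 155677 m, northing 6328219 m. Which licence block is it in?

The point has easting = 155677 and northing = 6328219.
Only Q satisfies 145927 ≤ easting ≤ 160208 and 6323094 ≤ northing ≤ 6333142.

Q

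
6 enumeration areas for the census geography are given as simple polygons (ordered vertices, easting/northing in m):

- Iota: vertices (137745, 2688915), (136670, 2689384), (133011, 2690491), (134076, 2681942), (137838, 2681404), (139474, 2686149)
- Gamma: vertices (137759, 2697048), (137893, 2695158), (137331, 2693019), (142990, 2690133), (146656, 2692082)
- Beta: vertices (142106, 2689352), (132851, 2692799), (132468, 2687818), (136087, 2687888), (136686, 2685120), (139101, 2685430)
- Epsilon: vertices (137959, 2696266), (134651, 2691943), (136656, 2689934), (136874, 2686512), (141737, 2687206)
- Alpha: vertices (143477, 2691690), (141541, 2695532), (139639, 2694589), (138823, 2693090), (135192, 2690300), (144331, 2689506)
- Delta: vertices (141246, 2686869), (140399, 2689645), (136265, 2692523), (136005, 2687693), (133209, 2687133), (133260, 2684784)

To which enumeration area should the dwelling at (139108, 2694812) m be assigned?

Cast a ray rightward from (139108, 2694812). For each polygon, the edges (by vertex number in listed order) whose endpoints lie on opposite sides of northing = 2694812, where each meets that height, and whether that is right or left of the point:
Iota: no edge straddles that height → 0 crossings.
Gamma: 2–3 at easting≈137802.1 (left), 5–1 at easting≈141765.0 (right) → 1 crossing.
Beta: no edge straddles that height → 0 crossings.
Epsilon: 1–2 at easting≈136846.4 (left), 5–1 at easting≈138565.3 (left) → 0 crossings.
Alpha: 1–2 at easting≈141903.8 (right), 2–3 at easting≈140088.8 (right) → 2 crossings.
Delta: no edge straddles that height → 0 crossings.
Only Gamma has an odd count, so the point is inside Gamma.

Gamma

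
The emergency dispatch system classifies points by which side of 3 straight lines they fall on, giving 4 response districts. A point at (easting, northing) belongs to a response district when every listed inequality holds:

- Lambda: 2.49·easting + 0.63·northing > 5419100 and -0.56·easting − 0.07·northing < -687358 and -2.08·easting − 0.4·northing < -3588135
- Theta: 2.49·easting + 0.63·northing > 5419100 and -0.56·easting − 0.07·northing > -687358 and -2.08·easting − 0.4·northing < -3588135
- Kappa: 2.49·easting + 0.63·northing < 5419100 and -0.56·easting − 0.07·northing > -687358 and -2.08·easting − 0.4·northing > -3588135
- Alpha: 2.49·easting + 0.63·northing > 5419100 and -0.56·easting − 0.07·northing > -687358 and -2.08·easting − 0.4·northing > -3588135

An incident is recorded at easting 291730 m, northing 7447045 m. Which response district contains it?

2.49·291730 + 0.63·7447045 = 5418046.050, which is < 5419100
-0.56·291730 − 0.07·7447045 = -684661.950, which is > -687358
-2.08·291730 − 0.4·7447045 = -3585616.400, which is > -3588135
This sign pattern matches Kappa.

Kappa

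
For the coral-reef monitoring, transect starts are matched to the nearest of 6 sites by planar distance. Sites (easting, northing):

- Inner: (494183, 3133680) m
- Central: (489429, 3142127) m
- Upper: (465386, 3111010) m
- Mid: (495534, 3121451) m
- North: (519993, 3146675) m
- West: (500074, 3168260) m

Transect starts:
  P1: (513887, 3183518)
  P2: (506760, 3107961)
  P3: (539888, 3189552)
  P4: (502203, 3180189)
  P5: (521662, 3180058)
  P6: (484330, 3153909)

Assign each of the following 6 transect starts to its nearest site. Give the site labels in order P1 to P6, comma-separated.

P1 → West (d²=423605533.00)
P2 → Mid (d²=308003176.00)
P3 → West (d²=2038503860.00)
P4 → West (d²=146833682.00)
P5 → West (d²=605234548.00)
P6 → Central (d²=164815325.00)

West, Mid, West, West, West, Central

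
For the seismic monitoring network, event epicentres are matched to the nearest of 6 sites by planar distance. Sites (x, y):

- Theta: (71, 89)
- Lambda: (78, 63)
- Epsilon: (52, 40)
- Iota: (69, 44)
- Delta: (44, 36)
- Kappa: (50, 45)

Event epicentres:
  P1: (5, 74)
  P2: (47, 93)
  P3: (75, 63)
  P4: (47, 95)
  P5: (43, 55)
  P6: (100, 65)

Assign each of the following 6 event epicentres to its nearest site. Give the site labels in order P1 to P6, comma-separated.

Kappa, Theta, Lambda, Theta, Kappa, Lambda

P1 → Kappa (d²=2866.00)
P2 → Theta (d²=592.00)
P3 → Lambda (d²=9.00)
P4 → Theta (d²=612.00)
P5 → Kappa (d²=149.00)
P6 → Lambda (d²=488.00)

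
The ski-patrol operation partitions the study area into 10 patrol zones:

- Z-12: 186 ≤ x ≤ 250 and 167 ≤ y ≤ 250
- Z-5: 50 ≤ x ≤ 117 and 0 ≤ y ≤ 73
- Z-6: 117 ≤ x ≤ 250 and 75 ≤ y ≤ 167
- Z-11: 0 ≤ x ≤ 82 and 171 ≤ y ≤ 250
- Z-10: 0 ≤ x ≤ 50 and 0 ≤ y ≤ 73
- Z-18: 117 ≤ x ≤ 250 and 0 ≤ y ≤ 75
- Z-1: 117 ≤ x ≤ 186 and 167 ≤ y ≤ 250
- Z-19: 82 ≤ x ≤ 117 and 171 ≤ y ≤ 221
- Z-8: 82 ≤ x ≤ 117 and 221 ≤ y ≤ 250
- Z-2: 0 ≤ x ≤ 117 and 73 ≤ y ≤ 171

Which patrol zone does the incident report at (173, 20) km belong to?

Z-18

The point has x = 173 and y = 20.
Only Z-18 satisfies 117 ≤ x ≤ 250 and 0 ≤ y ≤ 75.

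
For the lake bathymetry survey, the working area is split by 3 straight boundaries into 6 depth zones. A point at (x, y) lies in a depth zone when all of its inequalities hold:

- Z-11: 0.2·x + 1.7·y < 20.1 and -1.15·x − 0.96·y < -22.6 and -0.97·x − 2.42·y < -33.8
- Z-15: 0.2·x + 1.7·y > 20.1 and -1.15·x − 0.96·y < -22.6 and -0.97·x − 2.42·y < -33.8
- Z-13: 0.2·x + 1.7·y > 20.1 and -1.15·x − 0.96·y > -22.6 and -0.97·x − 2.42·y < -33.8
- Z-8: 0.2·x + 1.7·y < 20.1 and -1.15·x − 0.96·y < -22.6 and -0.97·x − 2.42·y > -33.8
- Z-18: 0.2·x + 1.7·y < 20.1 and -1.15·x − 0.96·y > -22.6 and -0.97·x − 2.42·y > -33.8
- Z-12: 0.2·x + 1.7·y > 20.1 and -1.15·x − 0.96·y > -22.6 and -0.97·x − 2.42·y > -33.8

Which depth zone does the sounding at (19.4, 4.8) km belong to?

0.2·19.4 + 1.7·4.8 = 12.040, which is < 20.1
-1.15·19.4 − 0.96·4.8 = -26.918, which is < -22.6
-0.97·19.4 − 2.42·4.8 = -30.434, which is > -33.8
This sign pattern matches Z-8.

Z-8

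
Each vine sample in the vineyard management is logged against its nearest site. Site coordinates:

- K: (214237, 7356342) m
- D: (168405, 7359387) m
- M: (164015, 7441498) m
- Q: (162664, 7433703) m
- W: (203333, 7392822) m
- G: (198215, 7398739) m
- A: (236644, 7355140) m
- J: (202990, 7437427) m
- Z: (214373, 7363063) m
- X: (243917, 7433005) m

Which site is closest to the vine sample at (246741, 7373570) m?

A

Squared distances to each site:
K: 1353314000.000; D: 6337686385.000; M: 11457804260.000; Q: 10684919618.000; W: 2254893968.000; G: 2988251237.000; A: 441614309.000; J: 5991866450.000; Z: 1158084473.000; X: 3540494201.000.
Minimum at A.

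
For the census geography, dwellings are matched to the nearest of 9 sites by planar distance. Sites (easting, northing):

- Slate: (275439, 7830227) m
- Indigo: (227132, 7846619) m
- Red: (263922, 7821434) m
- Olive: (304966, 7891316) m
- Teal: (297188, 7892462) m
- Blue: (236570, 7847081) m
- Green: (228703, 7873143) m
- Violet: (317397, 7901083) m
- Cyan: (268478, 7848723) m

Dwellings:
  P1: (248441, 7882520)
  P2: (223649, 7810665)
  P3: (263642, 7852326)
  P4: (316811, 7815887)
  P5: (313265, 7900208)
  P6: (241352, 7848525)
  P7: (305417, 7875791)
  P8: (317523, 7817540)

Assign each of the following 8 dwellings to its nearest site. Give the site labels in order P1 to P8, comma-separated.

Green, Indigo, Cyan, Slate, Violet, Blue, Olive, Slate

P1 → Green (d²=477516773.00)
P2 → Indigo (d²=1304821405.00)
P3 → Cyan (d²=36368505.00)
P4 → Slate (d²=1917277984.00)
P5 → Violet (d²=17839049.00)
P6 → Blue (d²=24952660.00)
P7 → Olive (d²=241229026.00)
P8 → Slate (d²=1932023025.00)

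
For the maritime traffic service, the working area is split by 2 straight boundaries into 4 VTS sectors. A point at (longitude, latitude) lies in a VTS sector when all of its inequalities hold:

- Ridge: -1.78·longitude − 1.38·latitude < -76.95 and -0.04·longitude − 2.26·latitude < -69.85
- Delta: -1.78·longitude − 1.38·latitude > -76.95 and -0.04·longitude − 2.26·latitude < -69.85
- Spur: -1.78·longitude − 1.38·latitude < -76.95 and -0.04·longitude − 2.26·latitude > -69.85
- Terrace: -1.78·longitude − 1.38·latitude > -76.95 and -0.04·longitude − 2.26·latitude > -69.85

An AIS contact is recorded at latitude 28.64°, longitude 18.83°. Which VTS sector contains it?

Terrace

-1.78·18.83 − 1.38·28.64 = -73.041, which is > -76.95
-0.04·18.83 − 2.26·28.64 = -65.480, which is > -69.85
This sign pattern matches Terrace.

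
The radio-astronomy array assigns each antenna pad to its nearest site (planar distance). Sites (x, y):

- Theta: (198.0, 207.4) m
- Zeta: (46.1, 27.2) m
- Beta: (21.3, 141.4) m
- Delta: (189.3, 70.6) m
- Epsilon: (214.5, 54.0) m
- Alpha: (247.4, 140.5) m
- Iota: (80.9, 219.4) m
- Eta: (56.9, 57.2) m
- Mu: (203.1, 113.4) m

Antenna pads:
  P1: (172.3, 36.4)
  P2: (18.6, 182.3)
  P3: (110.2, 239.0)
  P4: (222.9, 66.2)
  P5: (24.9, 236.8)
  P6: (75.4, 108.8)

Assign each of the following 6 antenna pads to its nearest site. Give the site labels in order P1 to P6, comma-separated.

P1 → Delta (d²=1458.64)
P2 → Beta (d²=1680.10)
P3 → Iota (d²=1242.65)
P4 → Epsilon (d²=219.40)
P5 → Iota (d²=3438.76)
P6 → Eta (d²=3004.81)

Delta, Beta, Iota, Epsilon, Iota, Eta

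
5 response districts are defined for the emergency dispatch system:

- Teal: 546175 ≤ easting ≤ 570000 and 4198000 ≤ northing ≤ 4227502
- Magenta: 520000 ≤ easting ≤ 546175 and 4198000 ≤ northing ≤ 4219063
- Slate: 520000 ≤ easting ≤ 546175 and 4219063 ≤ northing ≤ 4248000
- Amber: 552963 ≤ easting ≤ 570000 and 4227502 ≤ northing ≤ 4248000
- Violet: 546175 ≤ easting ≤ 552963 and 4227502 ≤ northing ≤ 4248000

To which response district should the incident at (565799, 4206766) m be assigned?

Teal

The point has easting = 565799 and northing = 4206766.
Only Teal satisfies 546175 ≤ easting ≤ 570000 and 4198000 ≤ northing ≤ 4227502.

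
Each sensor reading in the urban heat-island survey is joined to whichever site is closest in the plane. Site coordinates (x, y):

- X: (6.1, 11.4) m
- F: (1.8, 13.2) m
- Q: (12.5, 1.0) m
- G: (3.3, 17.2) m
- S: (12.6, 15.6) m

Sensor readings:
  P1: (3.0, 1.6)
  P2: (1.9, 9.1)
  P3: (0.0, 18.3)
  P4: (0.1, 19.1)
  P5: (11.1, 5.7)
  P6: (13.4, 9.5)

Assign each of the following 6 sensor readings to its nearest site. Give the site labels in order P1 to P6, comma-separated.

P1 → Q (d²=90.61)
P2 → F (d²=16.82)
P3 → G (d²=12.10)
P4 → G (d²=13.85)
P5 → Q (d²=24.05)
P6 → S (d²=37.85)

Q, F, G, G, Q, S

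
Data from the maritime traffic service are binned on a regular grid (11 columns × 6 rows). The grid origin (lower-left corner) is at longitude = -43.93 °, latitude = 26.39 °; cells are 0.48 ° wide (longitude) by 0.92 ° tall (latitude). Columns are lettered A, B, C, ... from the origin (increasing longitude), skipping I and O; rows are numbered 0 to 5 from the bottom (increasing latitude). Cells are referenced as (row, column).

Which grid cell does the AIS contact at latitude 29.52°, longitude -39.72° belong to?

(3, J)

Column index: ⌊(-39.72 − -43.93) / 0.48⌋ = ⌊8.771⌋ = 8 → column J
Row offset from origin: ⌊(29.52 − 26.39) / 0.92⌋ = ⌊3.402⌋ = 3 → row 3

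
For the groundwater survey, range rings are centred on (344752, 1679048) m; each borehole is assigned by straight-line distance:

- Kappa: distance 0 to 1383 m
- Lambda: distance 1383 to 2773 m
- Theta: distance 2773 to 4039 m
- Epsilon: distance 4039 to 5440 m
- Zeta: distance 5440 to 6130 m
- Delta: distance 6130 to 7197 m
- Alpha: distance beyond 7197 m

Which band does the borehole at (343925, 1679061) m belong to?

Distance = √((343925−344752)² + (1679061−1679048)²) = √(683929.000 + 169.000) = 827.102 m.
0 ≤ 827.102 < 1383 → Kappa.

Kappa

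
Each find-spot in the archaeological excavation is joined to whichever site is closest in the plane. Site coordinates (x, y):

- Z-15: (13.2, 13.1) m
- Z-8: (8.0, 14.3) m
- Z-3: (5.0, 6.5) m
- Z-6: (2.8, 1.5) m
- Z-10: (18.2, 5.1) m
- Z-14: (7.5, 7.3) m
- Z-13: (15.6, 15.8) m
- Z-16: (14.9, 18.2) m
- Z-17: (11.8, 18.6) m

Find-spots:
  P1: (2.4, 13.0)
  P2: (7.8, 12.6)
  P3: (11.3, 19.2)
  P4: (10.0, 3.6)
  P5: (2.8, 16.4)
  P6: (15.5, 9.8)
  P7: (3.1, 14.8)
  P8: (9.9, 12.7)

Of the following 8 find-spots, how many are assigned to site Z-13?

0

P1 → Z-8
P2 → Z-8
P3 → Z-17
P4 → Z-14
P5 → Z-8
P6 → Z-15
P7 → Z-8
P8 → Z-8
0 of the 8 go to Z-13.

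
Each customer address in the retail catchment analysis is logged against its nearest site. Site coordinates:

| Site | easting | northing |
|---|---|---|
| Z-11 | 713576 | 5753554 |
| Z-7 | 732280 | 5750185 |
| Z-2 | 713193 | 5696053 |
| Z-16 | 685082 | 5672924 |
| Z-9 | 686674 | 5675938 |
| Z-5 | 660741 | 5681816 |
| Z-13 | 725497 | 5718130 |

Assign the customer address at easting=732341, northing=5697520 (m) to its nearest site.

Squared distances to each site:
Z-11: 3491934381.000; Z-7: 2773605946.000; Z-2: 368797993.000; Z-16: 2838376297.000; Z-9: 2551257613.000; Z-5: 5373175616.000; Z-13: 471612436.000.
Minimum at Z-2.

Z-2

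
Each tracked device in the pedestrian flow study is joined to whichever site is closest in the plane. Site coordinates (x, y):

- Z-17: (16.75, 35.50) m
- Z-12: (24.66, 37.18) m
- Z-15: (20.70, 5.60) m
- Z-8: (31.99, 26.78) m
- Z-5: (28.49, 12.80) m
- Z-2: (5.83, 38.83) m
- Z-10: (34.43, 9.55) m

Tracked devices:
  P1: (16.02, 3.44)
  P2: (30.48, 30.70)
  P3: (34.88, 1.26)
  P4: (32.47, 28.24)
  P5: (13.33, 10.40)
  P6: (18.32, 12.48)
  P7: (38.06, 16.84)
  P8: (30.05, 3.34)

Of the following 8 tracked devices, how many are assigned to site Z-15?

P1 → Z-15
P2 → Z-8
P3 → Z-10
P4 → Z-8
P5 → Z-15
P6 → Z-15
P7 → Z-10
P8 → Z-10
3 of the 8 go to Z-15.

3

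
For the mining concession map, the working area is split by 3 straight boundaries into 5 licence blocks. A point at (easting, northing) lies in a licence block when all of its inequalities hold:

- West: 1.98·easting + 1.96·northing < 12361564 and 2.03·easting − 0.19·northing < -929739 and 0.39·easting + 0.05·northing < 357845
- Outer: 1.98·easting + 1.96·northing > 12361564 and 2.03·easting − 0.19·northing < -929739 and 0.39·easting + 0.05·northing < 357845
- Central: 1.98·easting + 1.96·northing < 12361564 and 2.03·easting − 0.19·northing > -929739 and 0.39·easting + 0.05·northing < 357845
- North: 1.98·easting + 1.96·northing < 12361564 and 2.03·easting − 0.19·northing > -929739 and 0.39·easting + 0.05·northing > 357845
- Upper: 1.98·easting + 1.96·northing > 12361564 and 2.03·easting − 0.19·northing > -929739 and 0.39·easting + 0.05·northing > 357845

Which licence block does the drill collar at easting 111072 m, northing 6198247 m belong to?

1.98·111072 + 1.96·6198247 = 12368486.680, which is > 12361564
2.03·111072 − 0.19·6198247 = -952190.770, which is < -929739
0.39·111072 + 0.05·6198247 = 353230.430, which is < 357845
This sign pattern matches Outer.

Outer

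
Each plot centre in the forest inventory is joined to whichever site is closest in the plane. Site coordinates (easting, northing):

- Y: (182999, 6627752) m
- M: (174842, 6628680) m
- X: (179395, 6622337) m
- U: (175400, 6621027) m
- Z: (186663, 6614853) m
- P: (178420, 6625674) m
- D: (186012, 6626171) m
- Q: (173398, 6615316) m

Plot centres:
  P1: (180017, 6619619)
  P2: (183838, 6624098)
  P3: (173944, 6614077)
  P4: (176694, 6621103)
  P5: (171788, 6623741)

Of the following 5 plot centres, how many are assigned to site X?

1

P1 → X
P2 → D
P3 → Q
P4 → U
P5 → U
1 of the 5 goes to X.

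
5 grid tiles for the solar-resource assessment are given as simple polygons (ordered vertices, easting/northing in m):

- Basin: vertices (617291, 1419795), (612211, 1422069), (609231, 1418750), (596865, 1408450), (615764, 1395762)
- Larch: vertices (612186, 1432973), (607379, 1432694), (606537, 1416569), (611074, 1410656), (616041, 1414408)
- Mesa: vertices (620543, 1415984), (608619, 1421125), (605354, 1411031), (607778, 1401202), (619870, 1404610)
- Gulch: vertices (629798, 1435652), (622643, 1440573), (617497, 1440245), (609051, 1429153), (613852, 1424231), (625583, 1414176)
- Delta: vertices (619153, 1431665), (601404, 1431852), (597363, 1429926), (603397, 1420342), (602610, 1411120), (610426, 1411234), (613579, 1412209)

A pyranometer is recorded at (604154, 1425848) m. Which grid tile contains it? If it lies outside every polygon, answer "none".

Cast a ray rightward from (604154, 1425848). For each polygon, the edges (by vertex number in listed order) whose endpoints lie on opposite sides of northing = 1425848, where each meets that height, and whether that is right or left of the point:
Basin: no edge straddles that height → 0 crossings.
Larch: 2–3 at easting≈607021.5 (right), 5–1 at easting≈613665.5 (right) → 2 crossings.
Mesa: no edge straddles that height → 0 crossings.
Gulch: 4–5 at easting≈612274.8 (right), 6–1 at easting≈627873.8 (right) → 2 crossings.
Delta: 3–4 at easting≈599930.5 (left), 7–1 at easting≈617486.5 (right) → 1 crossing.
Only Delta has an odd count, so the point is inside Delta.

Delta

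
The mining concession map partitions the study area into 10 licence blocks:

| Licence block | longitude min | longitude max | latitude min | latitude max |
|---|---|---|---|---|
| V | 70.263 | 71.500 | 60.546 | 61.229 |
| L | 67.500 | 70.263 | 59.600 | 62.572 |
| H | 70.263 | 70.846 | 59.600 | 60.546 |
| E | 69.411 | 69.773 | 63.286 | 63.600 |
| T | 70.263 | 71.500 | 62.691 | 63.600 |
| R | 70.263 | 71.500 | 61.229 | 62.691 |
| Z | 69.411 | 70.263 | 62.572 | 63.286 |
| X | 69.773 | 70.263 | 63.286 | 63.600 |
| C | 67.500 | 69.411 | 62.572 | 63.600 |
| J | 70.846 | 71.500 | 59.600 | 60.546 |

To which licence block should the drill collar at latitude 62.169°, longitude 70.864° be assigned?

R

The point has longitude = 70.864 and latitude = 62.169.
Only R satisfies 70.263 ≤ longitude ≤ 71.500 and 61.229 ≤ latitude ≤ 62.691.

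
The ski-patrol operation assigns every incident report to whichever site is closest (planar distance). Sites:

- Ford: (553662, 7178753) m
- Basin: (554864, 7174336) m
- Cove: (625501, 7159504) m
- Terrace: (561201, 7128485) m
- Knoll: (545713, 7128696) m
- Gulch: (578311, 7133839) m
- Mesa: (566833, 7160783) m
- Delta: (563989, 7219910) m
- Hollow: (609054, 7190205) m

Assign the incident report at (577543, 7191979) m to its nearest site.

Squared distances to each site:
Ford: 745229237.000; Basin: 825612490.000; Cove: 3354595389.000; Terrace: 4298549000.000; Knoll: 5017886989.000; Gulch: 3380849424.000; Mesa: 1087894516.000; Delta: 963851677.000; Hollow: 996090197.000.
Minimum at Ford.

Ford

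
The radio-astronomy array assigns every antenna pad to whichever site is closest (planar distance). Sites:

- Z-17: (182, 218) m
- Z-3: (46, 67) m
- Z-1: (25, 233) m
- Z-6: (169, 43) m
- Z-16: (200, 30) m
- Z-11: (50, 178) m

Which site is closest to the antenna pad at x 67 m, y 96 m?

Squared distances to each site:
Z-17: 28109.000; Z-3: 1282.000; Z-1: 20533.000; Z-6: 13213.000; Z-16: 22045.000; Z-11: 7013.000.
Minimum at Z-3.

Z-3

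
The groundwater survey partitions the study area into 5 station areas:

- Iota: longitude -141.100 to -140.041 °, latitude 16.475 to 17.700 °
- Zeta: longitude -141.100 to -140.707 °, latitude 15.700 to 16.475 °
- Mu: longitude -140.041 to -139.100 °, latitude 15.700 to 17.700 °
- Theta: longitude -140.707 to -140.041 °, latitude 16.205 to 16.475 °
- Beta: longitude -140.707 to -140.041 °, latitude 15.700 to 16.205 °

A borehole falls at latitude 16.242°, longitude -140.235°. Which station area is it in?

The point has longitude = -140.235 and latitude = 16.242.
Only Theta satisfies -140.707 ≤ longitude ≤ -140.041 and 16.205 ≤ latitude ≤ 16.475.

Theta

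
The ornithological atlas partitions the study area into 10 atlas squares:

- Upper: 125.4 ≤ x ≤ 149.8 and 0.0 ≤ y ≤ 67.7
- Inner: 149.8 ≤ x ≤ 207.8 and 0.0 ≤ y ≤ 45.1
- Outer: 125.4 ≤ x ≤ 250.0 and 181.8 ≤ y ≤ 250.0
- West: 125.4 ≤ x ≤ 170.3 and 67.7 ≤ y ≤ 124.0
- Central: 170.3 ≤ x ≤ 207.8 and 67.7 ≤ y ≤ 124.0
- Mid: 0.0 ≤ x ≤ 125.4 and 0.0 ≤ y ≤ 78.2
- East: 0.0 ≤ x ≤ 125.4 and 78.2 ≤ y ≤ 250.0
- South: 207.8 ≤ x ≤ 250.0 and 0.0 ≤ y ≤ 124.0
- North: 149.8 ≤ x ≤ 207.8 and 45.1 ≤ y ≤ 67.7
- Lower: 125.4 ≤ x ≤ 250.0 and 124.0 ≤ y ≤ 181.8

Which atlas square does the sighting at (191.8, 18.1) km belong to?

Inner

The point has x = 191.8 and y = 18.1.
Only Inner satisfies 149.8 ≤ x ≤ 207.8 and 0.0 ≤ y ≤ 45.1.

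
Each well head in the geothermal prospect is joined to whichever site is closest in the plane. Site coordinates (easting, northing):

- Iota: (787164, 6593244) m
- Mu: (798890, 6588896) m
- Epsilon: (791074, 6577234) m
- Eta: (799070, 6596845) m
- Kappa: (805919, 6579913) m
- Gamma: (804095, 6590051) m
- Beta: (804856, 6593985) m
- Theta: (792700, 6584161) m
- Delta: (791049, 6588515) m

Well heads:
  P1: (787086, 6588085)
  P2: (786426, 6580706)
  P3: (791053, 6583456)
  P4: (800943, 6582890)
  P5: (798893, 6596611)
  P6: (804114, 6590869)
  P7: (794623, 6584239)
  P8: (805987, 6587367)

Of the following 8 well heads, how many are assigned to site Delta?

P1 → Delta
P2 → Epsilon
P3 → Theta
P4 → Kappa
P5 → Eta
P6 → Gamma
P7 → Theta
P8 → Gamma
1 of the 8 goes to Delta.

1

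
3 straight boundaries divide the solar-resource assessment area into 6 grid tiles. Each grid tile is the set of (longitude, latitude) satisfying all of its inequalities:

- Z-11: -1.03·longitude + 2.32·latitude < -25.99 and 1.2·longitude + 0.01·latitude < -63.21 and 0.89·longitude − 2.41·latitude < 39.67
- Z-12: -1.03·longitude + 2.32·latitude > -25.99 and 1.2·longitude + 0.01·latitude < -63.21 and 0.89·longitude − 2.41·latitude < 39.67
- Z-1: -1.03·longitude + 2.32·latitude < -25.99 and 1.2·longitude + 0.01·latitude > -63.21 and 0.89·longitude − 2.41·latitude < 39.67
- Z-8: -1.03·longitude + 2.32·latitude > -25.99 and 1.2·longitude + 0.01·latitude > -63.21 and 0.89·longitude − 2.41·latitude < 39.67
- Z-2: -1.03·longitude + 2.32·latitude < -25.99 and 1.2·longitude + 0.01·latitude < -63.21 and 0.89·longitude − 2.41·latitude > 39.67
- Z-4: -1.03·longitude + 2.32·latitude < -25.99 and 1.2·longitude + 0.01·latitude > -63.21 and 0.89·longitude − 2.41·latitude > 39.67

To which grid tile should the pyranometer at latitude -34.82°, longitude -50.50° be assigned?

-1.03·-50.50 + 2.32·-34.82 = -28.767, which is < -25.99
1.2·-50.50 + 0.01·-34.82 = -60.948, which is > -63.21
0.89·-50.50 − 2.41·-34.82 = 38.971, which is < 39.67
This sign pattern matches Z-1.

Z-1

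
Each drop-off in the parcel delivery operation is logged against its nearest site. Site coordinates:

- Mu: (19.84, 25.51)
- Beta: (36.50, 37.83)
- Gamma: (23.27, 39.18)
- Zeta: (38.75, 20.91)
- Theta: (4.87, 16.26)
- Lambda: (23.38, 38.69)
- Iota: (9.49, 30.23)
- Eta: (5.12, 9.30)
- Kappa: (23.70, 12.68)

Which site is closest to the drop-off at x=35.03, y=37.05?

Beta

Squared distances to each site:
Mu: 363.908; Beta: 2.769; Gamma: 142.835; Zeta: 274.338; Theta: 1341.850; Lambda: 138.412; Iota: 698.804; Eta: 1664.671; Kappa: 722.266.
Minimum at Beta.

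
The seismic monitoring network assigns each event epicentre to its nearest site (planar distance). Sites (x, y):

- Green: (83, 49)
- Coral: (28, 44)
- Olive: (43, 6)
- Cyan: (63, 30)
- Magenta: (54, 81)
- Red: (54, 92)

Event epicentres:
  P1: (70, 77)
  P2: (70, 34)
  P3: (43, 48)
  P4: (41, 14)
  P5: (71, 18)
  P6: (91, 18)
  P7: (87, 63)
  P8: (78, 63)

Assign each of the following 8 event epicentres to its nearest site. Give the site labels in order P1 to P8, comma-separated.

Magenta, Cyan, Coral, Olive, Cyan, Cyan, Green, Green

P1 → Magenta (d²=272.00)
P2 → Cyan (d²=65.00)
P3 → Coral (d²=241.00)
P4 → Olive (d²=68.00)
P5 → Cyan (d²=208.00)
P6 → Cyan (d²=928.00)
P7 → Green (d²=212.00)
P8 → Green (d²=221.00)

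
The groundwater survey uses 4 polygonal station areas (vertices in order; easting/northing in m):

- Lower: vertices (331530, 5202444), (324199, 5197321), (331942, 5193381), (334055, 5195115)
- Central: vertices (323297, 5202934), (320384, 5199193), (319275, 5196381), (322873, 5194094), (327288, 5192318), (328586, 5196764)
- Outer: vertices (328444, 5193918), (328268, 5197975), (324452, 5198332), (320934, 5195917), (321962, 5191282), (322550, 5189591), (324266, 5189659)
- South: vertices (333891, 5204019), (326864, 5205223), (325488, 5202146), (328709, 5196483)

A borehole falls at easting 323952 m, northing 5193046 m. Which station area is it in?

Outer

Cast a ray rightward from (323952, 5193046). For each polygon, the edges (by vertex number in listed order) whose endpoints lie on opposite sides of northing = 5193046, where each meets that height, and whether that is right or left of the point:
Lower: no edge straddles that height → 0 crossings.
Central: 4–5 at easting≈325478.2 (right), 5–6 at easting≈327500.5 (right) → 2 crossings.
Outer: 4–5 at easting≈321570.8 (left), 7–1 at easting≈327588.6 (right) → 1 crossing.
South: no edge straddles that height → 0 crossings.
Only Outer has an odd count, so the point is inside Outer.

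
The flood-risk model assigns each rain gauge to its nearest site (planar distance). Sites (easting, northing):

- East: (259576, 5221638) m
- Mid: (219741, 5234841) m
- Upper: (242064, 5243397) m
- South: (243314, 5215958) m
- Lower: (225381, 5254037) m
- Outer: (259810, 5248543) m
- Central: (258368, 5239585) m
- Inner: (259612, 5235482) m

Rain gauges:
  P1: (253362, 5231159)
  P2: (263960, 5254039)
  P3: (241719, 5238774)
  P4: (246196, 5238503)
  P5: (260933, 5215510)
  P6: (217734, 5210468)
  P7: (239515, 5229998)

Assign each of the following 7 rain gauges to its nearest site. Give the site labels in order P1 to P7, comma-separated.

Inner, Outer, Upper, Upper, East, Mid, Upper

P1 → Inner (d²=57750829.00)
P2 → Outer (d²=47428516.00)
P3 → Upper (d²=21491154.00)
P4 → Upper (d²=41024660.00)
P5 → East (d²=39393833.00)
P6 → Mid (d²=598071178.00)
P7 → Upper (d²=186030602.00)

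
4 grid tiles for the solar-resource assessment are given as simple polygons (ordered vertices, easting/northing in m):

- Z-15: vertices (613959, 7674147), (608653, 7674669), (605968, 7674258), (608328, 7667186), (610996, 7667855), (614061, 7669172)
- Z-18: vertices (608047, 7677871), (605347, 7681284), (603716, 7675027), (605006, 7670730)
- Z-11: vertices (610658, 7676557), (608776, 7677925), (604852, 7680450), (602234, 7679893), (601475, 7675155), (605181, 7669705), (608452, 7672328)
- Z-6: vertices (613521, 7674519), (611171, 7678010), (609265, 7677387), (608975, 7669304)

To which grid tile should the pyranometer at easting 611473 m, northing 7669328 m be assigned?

Cast a ray rightward from (611473, 7669328). For each polygon, the edges (by vertex number in listed order) whose endpoints lie on opposite sides of northing = 7669328, where each meets that height, and whether that is right or left of the point:
Z-15: 3–4 at easting≈607613.2 (left), 6–1 at easting≈614057.8 (right) → 1 crossing.
Z-18: no edge straddles that height → 0 crossings.
Z-11: no edge straddles that height → 0 crossings.
Z-6: 3–4 at easting≈608975.9 (left), 4–1 at easting≈608995.9 (left) → 0 crossings.
Only Z-15 has an odd count, so the point is inside Z-15.

Z-15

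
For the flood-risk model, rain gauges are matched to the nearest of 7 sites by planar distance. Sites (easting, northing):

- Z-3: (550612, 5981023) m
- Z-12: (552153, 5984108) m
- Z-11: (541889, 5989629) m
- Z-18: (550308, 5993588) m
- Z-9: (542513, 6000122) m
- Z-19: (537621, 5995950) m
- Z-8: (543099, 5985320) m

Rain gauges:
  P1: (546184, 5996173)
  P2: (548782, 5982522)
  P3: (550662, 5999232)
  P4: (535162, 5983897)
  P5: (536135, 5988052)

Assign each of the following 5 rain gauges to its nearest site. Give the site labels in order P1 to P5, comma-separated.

P1 → Z-18 (d²=23689601.00)
P2 → Z-3 (d²=5595901.00)
P3 → Z-18 (d²=31980052.00)
P4 → Z-8 (d²=65020898.00)
P5 → Z-11 (d²=35595445.00)

Z-18, Z-3, Z-18, Z-8, Z-11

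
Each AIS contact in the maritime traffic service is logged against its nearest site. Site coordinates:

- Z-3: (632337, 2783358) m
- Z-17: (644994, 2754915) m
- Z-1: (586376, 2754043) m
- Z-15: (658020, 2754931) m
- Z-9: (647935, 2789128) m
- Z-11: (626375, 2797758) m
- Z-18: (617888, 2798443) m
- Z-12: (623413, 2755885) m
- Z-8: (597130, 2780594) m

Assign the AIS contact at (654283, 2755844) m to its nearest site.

Z-15

Squared distances to each site:
Z-3: 1238647112.000; Z-17: 87148562.000; Z-1: 4614604250.000; Z-15: 14798738.000; Z-9: 1148121760.000; Z-11: 2535639860.000; Z-18: 3139270826.000; Z-12: 952958581.000; Z-8: 3879027909.000.
Minimum at Z-15.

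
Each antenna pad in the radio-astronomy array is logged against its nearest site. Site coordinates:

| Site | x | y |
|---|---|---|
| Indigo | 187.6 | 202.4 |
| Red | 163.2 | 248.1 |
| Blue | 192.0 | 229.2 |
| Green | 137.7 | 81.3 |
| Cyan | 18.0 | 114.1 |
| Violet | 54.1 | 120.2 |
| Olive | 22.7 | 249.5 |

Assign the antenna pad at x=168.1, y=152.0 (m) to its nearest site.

Squared distances to each site:
Indigo: 2920.410; Red: 9259.220; Blue: 6531.050; Green: 5922.650; Cyan: 23966.420; Violet: 14007.240; Olive: 30647.410.
Minimum at Indigo.

Indigo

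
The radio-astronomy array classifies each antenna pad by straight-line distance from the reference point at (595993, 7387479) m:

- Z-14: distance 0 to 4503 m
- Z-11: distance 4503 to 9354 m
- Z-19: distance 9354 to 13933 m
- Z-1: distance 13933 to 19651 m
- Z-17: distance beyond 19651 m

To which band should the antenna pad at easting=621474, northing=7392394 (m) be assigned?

Distance = √((621474−595993)² + (7392394−7387479)²) = √(649281361.000 + 24157225.000) = 25950.695 m.
19651 ≤ 25950.695 < ∞ → Z-17.

Z-17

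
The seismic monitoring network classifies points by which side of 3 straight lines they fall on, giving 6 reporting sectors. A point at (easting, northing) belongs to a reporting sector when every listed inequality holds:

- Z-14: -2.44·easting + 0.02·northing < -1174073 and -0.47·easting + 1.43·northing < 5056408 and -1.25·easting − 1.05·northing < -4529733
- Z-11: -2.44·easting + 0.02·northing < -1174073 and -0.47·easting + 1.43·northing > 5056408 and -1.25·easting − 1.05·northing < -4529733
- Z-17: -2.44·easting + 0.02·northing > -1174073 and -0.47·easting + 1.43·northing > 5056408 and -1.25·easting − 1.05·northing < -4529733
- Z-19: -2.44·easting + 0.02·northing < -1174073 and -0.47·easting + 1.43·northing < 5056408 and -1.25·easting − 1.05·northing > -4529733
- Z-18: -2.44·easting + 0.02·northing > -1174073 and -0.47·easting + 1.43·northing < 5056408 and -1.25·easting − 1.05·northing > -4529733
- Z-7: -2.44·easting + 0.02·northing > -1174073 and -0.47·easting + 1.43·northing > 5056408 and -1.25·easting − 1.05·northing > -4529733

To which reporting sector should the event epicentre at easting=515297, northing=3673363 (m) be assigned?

Z-19

-2.44·515297 + 0.02·3673363 = -1183857.420, which is < -1174073
-0.47·515297 + 1.43·3673363 = 5010719.500, which is < 5056408
-1.25·515297 − 1.05·3673363 = -4501152.400, which is > -4529733
This sign pattern matches Z-19.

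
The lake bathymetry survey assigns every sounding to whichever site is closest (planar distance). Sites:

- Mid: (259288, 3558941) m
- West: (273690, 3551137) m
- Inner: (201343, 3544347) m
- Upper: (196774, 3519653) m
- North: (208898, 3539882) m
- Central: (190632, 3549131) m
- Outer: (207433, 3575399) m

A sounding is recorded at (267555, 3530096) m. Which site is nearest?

West

Squared distances to each site:
Mid: 900377314.000; West: 480361906.000; Inner: 4587119945.000; Upper: 5119006210.000; North: 3536409445.000; Central: 6279479154.000; Outer: 5667016693.000.
Minimum at West.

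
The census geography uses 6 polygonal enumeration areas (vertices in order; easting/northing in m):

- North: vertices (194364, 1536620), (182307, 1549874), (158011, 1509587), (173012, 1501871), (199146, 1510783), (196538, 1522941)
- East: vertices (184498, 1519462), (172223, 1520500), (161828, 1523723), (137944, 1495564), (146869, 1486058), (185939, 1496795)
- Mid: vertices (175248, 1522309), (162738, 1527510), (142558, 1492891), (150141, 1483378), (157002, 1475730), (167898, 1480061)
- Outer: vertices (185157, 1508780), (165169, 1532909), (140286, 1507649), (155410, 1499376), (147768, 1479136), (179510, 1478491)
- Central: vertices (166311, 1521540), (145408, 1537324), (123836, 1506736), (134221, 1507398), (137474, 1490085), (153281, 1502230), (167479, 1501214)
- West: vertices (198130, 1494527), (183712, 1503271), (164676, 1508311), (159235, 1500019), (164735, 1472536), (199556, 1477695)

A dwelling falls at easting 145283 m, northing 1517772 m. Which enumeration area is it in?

Cast a ray rightward from (145283, 1517772). For each polygon, the edges (by vertex number in listed order) whose endpoints lie on opposite sides of northing = 1517772, where each meets that height, and whether that is right or left of the point:
North: 2–3 at easting≈162947.2 (right), 5–6 at easting≈197646.8 (right) → 2 crossings.
East: 3–4 at easting≈156780.5 (right), 6–1 at easting≈184605.4 (right) → 2 crossings.
Mid: 2–3 at easting≈157061.6 (right), 6–1 at easting≈174458.7 (right) → 2 crossings.
Outer: 1–2 at easting≈177708.2 (right), 2–3 at easting≈150257.9 (right) → 2 crossings.
Central: 2–3 at easting≈131619.1 (left), 7–1 at easting≈166527.5 (right) → 1 crossing.
West: no edge straddles that height → 0 crossings.
Only Central has an odd count, so the point is inside Central.

Central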